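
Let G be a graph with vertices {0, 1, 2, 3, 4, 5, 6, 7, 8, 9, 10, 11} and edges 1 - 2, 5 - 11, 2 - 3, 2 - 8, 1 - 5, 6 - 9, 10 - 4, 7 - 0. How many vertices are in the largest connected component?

6

Starting from 4 we can reach 4, 10. That is one component of size 2.
Starting from 6 we can reach 6, 9. That is one component of size 2.
Starting from 0 we can reach 0, 7. That is one component of size 2.
Starting from 1 we can reach 1, 2, 3, 5, 8, 11. That is one component of size 6.
The largest has 6 vertices.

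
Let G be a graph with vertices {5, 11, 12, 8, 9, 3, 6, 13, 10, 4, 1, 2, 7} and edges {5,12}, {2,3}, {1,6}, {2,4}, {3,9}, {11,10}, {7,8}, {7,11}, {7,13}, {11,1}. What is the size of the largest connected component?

7

Starting from 5 we can reach 5, 12. That is one component of size 2.
Starting from 2 we can reach 2, 3, 4, 9. That is one component of size 4.
Starting from 1 we can reach 1, 6, 7, 8, 10, 11, 13. That is one component of size 7.
The largest has 7 vertices.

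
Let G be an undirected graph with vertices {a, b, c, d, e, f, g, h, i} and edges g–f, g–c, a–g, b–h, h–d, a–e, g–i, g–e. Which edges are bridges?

b-h, c-g, d-h, f-g, g-i

The edges on the cycle a-g-e-a are not bridges since each lies on that cycle.
But removing g–c disconnects g from c; removing b–h disconnects b from h; removing d–h disconnects d from h; removing g–i disconnects g from i — these are bridges.
In total 5 edges are bridges.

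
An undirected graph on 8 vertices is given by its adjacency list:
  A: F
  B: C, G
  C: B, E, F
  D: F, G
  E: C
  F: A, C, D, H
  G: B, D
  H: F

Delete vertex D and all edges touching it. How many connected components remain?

1

With D gone, the remaining components are: {A, B, C, E, F, G, H}.
That is 1 component.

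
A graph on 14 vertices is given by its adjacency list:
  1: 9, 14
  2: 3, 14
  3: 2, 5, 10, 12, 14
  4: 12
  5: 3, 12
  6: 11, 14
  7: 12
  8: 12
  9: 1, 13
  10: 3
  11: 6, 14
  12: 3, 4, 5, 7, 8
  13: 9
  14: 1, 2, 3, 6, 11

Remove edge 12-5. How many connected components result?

1

12 and 5 are still connected via 12-3-5, so the component count stays at 1.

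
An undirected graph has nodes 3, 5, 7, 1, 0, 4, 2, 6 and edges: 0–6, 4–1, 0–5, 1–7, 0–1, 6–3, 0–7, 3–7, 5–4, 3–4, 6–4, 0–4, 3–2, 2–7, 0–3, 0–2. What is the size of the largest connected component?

Starting from 0 we can reach 0, 1, 2, 3, 4, 5, 6, 7. That is one component of size 8.
The largest has 8 vertices.

8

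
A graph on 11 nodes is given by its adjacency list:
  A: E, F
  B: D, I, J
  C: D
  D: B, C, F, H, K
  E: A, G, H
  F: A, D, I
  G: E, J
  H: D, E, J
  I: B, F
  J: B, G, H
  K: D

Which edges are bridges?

The edges on the cycle H-E-A-F-D-H are not bridges since each lies on that cycle.
But removing C-D disconnects C from D; removing K-D disconnects K from D — these are bridges.

C-D, D-K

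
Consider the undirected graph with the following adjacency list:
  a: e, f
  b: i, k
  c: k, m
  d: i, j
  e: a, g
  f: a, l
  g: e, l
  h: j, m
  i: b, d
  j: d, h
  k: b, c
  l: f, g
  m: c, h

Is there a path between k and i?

Yes

From k we can reach b, c, d, h, i, j, k, m, which includes i.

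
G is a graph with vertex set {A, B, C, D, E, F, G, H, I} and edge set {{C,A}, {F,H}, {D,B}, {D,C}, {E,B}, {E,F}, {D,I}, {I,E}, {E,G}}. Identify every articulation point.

C, D, E, F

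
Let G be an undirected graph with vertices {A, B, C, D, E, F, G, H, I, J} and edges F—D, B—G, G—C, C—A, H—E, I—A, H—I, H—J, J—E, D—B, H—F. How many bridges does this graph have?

The edges on the cycle H-J-E-H are not bridges since each lies on that cycle.
Every edge lies on some cycle, so there are no bridges.

0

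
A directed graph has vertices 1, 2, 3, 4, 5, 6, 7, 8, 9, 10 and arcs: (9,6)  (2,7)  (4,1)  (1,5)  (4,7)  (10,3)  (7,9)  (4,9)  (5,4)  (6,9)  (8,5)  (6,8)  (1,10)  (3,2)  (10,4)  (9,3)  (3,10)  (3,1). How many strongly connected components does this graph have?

1

{1, 2, 3, 4, 5, 6, 7, 8, 9, 10} are all mutually reachable — one SCC of size 10.
That gives 1 strongly connected component.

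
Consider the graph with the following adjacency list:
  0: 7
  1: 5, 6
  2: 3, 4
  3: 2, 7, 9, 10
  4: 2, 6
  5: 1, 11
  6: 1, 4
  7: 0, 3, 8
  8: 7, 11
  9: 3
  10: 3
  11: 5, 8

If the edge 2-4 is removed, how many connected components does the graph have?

2 and 4 are still connected via 2-3-7-8-11-5-1-6-4, so the component count stays at 1.

1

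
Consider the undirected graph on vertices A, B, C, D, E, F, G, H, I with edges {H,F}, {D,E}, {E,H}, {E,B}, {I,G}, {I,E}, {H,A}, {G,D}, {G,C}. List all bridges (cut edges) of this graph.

A-H, B-E, C-G, E-H, F-H

The edges on the cycle I-G-D-E-I are not bridges since each lies on that cycle.
But removing E-B disconnects E from B; removing H-F disconnects H from F; removing E-H disconnects E from H; removing G-C disconnects G from C — these are bridges.
In total 5 edges are bridges.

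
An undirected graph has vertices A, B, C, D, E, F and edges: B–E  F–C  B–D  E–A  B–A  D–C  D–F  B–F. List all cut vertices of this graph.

B

Removing B increases the component count from 1 to 2, so B is a cut vertex.
By contrast removing A leaves 1 component; it is not a cut vertex. No other vertex is a cut vertex either.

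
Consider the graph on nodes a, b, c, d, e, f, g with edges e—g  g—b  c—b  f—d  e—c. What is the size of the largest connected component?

4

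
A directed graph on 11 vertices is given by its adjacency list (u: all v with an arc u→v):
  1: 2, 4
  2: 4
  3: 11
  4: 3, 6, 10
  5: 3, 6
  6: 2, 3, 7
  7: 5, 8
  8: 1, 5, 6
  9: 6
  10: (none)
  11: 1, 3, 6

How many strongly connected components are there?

3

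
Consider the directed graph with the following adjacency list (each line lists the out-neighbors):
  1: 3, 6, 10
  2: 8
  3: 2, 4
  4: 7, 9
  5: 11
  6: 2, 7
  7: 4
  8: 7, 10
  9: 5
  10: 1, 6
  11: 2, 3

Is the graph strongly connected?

From 10 we can reach every vertex (1, 2, 3, 4, 5, 6, 7, 8, 9, 10, 11), and every vertex can reach 10 (1, 2, 3, 4, 5, 6, 7, 8, 9, 10, 11). So the whole graph is one strongly connected component.

Yes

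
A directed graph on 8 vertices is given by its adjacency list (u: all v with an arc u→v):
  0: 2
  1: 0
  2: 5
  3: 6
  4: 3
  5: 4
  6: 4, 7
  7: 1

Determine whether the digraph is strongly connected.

Yes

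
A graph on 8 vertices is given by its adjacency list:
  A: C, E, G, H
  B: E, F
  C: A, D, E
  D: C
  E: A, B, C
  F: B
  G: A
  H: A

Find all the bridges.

A-G, A-H, B-E, B-F, C-D

The edges on the cycle A-E-C-A are not bridges since each lies on that cycle.
But removing B-F disconnects B from F; removing A-G disconnects A from G; removing C-D disconnects C from D; removing A-H disconnects A from H — these are bridges.
In total 5 edges are bridges.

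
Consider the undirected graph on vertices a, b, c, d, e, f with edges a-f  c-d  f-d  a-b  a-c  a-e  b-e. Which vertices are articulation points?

Removing a increases the component count from 1 to 2, so a is a cut vertex.
By contrast removing b leaves 1 component; it is not a cut vertex. No other vertex is a cut vertex either.

a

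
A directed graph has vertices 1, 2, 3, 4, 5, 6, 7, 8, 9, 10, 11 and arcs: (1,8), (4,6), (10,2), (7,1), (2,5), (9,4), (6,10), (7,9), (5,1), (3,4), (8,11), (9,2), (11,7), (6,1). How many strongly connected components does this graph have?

2

{1, 2, 4, 5, 6, 7, 8, 9, 10, 11} are all mutually reachable — one SCC of size 10.
{3} is an SCC by itself.
That gives 2 strongly connected components.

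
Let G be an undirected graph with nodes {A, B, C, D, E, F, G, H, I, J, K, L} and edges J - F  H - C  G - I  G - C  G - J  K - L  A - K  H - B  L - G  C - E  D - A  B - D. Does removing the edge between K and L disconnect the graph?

No

After removing K - L, the path K-A-D-B-H-C-G-L still connects them, so the edge is not a bridge.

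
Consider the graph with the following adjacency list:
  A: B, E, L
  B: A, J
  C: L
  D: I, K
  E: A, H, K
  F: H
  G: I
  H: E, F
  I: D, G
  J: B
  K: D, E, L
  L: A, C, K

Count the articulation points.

8

Removing A increases the component count from 1 to 2, so A is a cut vertex.
Removing B increases the component count from 1 to 2, so B is a cut vertex.
Removing D increases the component count from 1 to 2, so D is a cut vertex.
Likewise E, H, I, K, L are cut vertices.
By contrast removing F leaves 1 component; it is not a cut vertex. No other vertex is a cut vertex either.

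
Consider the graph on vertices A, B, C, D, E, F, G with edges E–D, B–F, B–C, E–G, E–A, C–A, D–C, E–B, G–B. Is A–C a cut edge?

No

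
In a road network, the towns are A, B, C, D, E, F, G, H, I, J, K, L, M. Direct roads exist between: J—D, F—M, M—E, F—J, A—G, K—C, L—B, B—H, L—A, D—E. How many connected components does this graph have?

4

I is isolated — a component by itself.
Starting from C we can reach C, K. That is one component of size 2.
Starting from A we can reach A, B, G, H, L. That is one component of size 5.
Starting from D we can reach D, E, F, J, M. That is one component of size 5.
Total: 4 components.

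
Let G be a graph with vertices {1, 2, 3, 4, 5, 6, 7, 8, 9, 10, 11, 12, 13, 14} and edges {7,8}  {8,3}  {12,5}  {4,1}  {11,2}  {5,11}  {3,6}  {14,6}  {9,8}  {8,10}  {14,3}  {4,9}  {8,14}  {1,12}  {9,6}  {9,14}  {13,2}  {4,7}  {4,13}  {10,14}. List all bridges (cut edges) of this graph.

The edges on the cycle 4-1-12-5-11-2-13-4 are not bridges since each lies on that cycle.
Every edge lies on some cycle, so there are no bridges.

none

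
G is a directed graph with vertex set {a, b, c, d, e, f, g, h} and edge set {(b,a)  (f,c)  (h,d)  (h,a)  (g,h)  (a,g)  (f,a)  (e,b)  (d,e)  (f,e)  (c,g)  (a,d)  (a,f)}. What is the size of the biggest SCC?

8

{a, b, c, d, e, f, g, h} are all mutually reachable — one SCC of size 8.
The largest has 8 vertices.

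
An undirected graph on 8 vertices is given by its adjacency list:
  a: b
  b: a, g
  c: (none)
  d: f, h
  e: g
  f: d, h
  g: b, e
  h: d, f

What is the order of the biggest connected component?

c is isolated — a component by itself.
Starting from d we can reach d, f, h. That is one component of size 3.
Starting from a we can reach a, b, e, g. That is one component of size 4.
The largest has 4 vertices.

4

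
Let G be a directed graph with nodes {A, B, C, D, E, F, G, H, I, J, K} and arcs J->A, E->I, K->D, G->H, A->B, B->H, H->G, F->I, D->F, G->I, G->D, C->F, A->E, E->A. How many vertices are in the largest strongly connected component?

{G, H} are all mutually reachable — one SCC of size 2.
{A, E} are all mutually reachable — one SCC of size 2.
{F} is an SCC by itself.
{I} is an SCC by itself.
{K} is an SCC by itself.
(and 4 more singleton SCCs)
The largest has 2 vertices.

2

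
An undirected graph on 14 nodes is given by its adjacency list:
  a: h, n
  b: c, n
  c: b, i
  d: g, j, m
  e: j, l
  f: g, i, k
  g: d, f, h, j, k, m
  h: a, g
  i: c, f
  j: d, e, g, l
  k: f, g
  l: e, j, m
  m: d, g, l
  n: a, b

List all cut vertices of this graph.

Removing g increases the component count from 1 to 2, so g is a cut vertex.
By contrast removing l leaves 1 component; it is not a cut vertex. No other vertex is a cut vertex either.

g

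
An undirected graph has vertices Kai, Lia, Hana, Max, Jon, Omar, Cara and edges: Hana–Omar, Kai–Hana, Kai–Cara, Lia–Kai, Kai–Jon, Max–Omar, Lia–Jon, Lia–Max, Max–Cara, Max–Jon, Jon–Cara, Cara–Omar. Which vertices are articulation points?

Removing Omar, for instance, still leaves 1 component. No single vertex removal increases the component count — the graph has no articulation points.

none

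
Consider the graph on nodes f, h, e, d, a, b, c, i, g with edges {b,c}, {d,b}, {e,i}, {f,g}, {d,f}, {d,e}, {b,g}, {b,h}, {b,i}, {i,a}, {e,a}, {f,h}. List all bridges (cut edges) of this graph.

The edges on the cycle d-f-g-b-d are not bridges since each lies on that cycle.
But removing b-c disconnects b from c — this is a bridge.

b-c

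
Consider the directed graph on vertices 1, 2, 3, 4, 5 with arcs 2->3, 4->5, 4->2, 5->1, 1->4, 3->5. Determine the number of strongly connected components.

{1, 2, 3, 4, 5} are all mutually reachable — one SCC of size 5.
That gives 1 strongly connected component.

1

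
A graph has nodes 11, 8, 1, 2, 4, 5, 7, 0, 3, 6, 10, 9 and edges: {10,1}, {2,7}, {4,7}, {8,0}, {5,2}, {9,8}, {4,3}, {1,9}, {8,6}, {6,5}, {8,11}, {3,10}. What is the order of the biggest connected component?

Starting from 0 we can reach 0, 1, 2, 3, 4, 5, 6, 7, 8, 9, 10, 11. That is one component of size 12.
The largest has 12 vertices.

12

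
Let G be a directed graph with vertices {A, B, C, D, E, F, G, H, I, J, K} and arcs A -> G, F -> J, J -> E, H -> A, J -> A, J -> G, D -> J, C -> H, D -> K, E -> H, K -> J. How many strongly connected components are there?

{C} is an SCC by itself.
{H} is an SCC by itself.
{F} is an SCC by itself.
{B} is an SCC by itself.
{A} is an SCC by itself.
(and 6 more singleton SCCs)
That gives 11 strongly connected components.

11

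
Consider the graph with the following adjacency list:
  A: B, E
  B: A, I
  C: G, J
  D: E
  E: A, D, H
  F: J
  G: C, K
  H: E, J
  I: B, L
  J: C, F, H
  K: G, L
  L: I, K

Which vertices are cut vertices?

Removing E increases the component count from 1 to 2, so E is a cut vertex.
Removing J increases the component count from 1 to 2, so J is a cut vertex.
By contrast removing L leaves 1 component; it is not a cut vertex. No other vertex is a cut vertex either.

E, J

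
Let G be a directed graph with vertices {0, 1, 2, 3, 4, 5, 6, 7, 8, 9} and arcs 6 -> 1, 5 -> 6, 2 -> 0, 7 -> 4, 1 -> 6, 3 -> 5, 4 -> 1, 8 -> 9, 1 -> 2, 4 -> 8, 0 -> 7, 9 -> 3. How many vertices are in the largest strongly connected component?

10

{0, 1, 2, 3, 4, 5, 6, 7, 8, 9} are all mutually reachable — one SCC of size 10.
The largest has 10 vertices.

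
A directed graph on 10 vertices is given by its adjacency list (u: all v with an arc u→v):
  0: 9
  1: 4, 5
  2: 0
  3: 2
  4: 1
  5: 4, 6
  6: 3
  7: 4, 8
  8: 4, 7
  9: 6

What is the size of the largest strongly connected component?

{0, 2, 3, 6, 9} are all mutually reachable — one SCC of size 5.
{1, 4, 5} are all mutually reachable — one SCC of size 3.
{7, 8} are all mutually reachable — one SCC of size 2.
The largest has 5 vertices.

5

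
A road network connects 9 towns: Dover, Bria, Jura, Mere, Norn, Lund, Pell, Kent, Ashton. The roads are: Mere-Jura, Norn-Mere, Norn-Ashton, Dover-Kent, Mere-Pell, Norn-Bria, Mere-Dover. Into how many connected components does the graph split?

2

Lund is isolated — a component by itself.
Starting from Bria we can reach Bria, Jura, Kent, Mere, Norn, Pell, Dover, Ashton. That is one component of size 8.
Total: 2 components.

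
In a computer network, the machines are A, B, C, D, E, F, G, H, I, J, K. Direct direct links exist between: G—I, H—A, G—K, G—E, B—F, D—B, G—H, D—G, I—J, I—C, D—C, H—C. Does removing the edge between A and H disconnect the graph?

Removing A—H leaves no path between A and H: the component count goes from 1 to 2. So it is a bridge.

Yes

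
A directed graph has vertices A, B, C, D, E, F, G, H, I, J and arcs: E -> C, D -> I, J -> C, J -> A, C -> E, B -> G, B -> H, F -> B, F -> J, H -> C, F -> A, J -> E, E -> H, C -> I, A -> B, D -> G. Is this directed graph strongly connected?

No

There is no directed path from D to B, so the graph is not strongly connected.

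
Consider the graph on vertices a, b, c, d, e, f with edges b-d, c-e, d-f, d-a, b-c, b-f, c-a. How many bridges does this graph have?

The edges on the cycle b-c-a-d-b are not bridges since each lies on that cycle.
But removing e-c disconnects e from c — this is a bridge.

1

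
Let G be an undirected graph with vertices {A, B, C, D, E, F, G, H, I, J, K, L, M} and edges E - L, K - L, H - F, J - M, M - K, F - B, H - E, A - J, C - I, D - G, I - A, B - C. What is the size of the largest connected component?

Starting from D we can reach D, G. That is one component of size 2.
Starting from A we can reach A, B, C, E, F, H, I, J, K, L, M. That is one component of size 11.
The largest has 11 vertices.

11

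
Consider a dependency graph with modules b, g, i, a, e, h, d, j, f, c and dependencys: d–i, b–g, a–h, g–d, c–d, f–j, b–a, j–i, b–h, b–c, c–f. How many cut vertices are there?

Removing b increases the component count from 2 to 3, so b is a cut vertex.
By contrast removing h leaves 2 components; it is not a cut vertex. No other vertex is a cut vertex either.

1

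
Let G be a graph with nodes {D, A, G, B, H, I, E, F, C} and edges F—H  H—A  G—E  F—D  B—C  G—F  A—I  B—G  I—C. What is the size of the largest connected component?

Starting from A we can reach A, B, C, D, E, F, G, H, I. That is one component of size 9.
The largest has 9 vertices.

9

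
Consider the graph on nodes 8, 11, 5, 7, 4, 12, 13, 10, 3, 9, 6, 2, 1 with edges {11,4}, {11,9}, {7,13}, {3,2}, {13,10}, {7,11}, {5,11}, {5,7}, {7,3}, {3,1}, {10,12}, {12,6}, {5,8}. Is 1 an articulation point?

No

Deleting 1 leaves 1 component (was 1), so 1 is not a cut vertex.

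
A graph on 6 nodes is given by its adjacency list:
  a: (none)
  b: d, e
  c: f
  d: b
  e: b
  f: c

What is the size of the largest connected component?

a is isolated — a component by itself.
Starting from c we can reach c, f. That is one component of size 2.
Starting from b we can reach b, d, e. That is one component of size 3.
The largest has 3 vertices.

3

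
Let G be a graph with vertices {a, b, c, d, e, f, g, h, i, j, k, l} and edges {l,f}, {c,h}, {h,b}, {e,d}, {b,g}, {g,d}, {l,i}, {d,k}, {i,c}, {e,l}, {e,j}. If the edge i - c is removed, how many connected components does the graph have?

2

i and c are still connected via i-l-e-d-g-b-h-c, so the component count stays at 2.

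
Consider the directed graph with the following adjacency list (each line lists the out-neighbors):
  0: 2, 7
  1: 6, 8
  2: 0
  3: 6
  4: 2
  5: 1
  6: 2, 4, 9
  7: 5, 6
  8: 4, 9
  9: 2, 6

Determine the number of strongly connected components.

2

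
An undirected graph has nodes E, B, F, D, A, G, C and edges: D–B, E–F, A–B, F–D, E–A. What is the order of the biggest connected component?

5

C is isolated — a component by itself.
G is isolated — a component by itself.
Starting from A we can reach A, B, D, E, F. That is one component of size 5.
The largest has 5 vertices.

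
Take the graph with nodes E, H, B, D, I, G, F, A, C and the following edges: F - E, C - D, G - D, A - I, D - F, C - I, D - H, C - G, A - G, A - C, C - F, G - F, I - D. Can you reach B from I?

No

The component containing I is {A, C, D, E, F, G, H, I}, and B is not in it.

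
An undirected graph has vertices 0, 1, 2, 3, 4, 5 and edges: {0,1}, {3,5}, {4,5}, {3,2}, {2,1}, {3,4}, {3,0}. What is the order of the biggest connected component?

6

Starting from 0 we can reach 0, 1, 2, 3, 4, 5. That is one component of size 6.
The largest has 6 vertices.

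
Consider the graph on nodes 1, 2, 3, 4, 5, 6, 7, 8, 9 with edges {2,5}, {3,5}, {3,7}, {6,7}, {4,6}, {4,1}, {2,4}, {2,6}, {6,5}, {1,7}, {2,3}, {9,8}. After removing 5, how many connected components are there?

2

With 5 gone, the remaining components are: {8, 9}; {1, 2, 3, 4, 6, 7}.
That is 2 components.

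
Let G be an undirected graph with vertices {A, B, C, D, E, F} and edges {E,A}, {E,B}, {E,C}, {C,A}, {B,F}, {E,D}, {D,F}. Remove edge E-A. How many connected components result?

E and A are still connected via E-C-A, so the component count stays at 1.

1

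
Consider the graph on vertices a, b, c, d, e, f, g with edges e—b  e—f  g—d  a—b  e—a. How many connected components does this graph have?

c is isolated — a component by itself.
Starting from d we can reach d, g. That is one component of size 2.
Starting from a we can reach a, b, e, f. That is one component of size 4.
Total: 3 components.

3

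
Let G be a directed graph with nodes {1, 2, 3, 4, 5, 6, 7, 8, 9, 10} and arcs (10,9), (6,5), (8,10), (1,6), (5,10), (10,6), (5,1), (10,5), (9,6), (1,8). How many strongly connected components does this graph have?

5

{1, 5, 6, 8, 9, 10} are all mutually reachable — one SCC of size 6.
{3} is an SCC by itself.
{7} is an SCC by itself.
{2} is an SCC by itself.
{4} is an SCC by itself.
That gives 5 strongly connected components.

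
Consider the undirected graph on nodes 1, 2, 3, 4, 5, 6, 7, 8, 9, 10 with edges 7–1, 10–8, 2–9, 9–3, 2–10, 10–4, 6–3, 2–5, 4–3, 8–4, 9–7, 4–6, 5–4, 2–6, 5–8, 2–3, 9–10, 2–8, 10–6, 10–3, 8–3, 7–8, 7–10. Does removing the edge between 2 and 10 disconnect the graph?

No

After removing 2–10, the path 2-9-10 still connects them, so the edge is not a bridge.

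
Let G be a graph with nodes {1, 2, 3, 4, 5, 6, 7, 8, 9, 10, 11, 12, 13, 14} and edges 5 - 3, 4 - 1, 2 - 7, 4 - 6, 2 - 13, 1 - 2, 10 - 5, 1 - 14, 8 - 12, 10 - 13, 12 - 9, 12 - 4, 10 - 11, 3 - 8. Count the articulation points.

5

Removing 1 increases the component count from 1 to 2, so 1 is a cut vertex.
Removing 2 increases the component count from 1 to 2, so 2 is a cut vertex.
Removing 4 increases the component count from 1 to 2, so 4 is a cut vertex.
Likewise 10, 12 are cut vertices.
By contrast removing 9 leaves 1 component; it is not a cut vertex. No other vertex is a cut vertex either.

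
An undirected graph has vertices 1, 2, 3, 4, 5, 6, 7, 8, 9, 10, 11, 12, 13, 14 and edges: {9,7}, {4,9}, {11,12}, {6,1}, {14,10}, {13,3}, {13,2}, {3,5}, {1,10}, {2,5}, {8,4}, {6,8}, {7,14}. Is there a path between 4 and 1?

From 4 we can reach 1, 4, 6, 7, 8, 9, 10, 14, which includes 1.

Yes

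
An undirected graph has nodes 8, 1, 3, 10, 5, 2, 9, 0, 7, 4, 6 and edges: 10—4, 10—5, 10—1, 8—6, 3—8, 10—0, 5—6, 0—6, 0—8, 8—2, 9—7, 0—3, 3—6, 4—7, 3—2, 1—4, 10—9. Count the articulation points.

Removing 10 increases the component count from 1 to 2, so 10 is a cut vertex.
By contrast removing 0 leaves 1 component; it is not a cut vertex. No other vertex is a cut vertex either.

1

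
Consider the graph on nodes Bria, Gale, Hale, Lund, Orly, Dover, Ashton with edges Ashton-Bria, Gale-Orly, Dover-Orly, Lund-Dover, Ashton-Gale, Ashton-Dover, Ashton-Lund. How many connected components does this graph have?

2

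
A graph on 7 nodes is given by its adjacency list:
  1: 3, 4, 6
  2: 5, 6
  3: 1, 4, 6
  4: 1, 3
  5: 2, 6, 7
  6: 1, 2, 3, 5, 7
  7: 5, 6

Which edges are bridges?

The edges on the cycle 6-2-5-6 are not bridges since each lies on that cycle.
Every edge lies on some cycle, so there are no bridges.

none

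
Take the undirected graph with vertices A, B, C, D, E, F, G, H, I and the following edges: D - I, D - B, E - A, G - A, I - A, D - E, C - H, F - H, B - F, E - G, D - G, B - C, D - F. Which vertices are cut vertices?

D

Removing D increases the component count from 1 to 2, so D is a cut vertex.
By contrast removing G leaves 1 component; it is not a cut vertex. No other vertex is a cut vertex either.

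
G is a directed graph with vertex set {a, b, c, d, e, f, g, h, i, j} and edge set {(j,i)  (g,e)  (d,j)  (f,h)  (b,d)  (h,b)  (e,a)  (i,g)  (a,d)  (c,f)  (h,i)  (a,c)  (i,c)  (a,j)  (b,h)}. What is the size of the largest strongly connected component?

{a, b, c, d, e, f, g, h, i, j} are all mutually reachable — one SCC of size 10.
The largest has 10 vertices.

10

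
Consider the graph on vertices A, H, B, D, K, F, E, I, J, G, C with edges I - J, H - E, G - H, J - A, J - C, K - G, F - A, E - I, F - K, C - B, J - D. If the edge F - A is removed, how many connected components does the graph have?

1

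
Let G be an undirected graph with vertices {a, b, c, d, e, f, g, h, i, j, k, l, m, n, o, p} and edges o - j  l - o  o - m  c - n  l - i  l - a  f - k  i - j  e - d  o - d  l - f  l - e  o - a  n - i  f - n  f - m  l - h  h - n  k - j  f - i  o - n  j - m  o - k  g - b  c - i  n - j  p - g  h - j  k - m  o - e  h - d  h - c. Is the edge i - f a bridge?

After removing i - f, the path i-l-f still connects them, so the edge is not a bridge.

No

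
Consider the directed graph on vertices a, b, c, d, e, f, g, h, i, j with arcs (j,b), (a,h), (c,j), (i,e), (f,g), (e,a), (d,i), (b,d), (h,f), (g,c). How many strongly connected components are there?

1

{a, b, c, d, e, f, g, h, i, j} are all mutually reachable — one SCC of size 10.
That gives 1 strongly connected component.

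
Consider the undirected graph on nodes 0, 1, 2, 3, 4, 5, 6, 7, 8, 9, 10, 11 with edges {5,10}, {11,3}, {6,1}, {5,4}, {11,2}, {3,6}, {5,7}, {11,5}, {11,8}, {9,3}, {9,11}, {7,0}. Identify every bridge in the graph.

The edges on the cycle 9-11-3-9 are not bridges since each lies on that cycle.
But removing 5 - 10 disconnects 5 from 10; removing 7 - 0 disconnects 7 from 0; removing 3 - 6 disconnects 3 from 6; removing 7 - 5 disconnects 7 from 5 — these are bridges.
In total 9 edges are bridges.

0-7, 1-6, 10-5, 11-2, 11-5, 11-8, 3-6, 4-5, 5-7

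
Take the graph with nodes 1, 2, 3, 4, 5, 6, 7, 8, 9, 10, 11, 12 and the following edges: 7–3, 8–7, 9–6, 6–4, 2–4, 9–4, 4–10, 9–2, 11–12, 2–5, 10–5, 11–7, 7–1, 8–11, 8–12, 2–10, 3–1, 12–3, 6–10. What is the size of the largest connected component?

Starting from 2 we can reach 2, 4, 5, 6, 9, 10. That is one component of size 6.
Starting from 1 we can reach 1, 3, 7, 8, 11, 12. That is one component of size 6.
The largest has 6 vertices.

6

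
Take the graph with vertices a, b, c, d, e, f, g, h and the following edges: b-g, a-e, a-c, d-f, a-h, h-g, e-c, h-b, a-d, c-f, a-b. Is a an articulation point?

Deleting a raises the number of components from 1 to 2, so a is a cut vertex.

Yes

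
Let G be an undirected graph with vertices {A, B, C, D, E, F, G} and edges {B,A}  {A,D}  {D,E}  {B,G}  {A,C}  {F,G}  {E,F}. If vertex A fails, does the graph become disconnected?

Yes

Deleting A raises the number of components from 1 to 2, so A is a cut vertex.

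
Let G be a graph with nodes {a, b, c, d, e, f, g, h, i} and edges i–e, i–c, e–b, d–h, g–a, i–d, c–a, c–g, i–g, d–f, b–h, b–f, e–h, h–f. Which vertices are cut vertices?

i

Removing i increases the component count from 1 to 2, so i is a cut vertex.
By contrast removing g leaves 1 component; it is not a cut vertex. No other vertex is a cut vertex either.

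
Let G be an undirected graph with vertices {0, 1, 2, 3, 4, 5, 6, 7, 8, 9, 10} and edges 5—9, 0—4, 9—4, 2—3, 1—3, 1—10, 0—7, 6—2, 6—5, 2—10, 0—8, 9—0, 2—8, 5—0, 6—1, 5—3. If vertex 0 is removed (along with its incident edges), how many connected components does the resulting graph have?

2

With 0 gone, the remaining components are: {7}; {1, 2, 3, 4, 5, 6, 8, 9, 10}.
That is 2 components.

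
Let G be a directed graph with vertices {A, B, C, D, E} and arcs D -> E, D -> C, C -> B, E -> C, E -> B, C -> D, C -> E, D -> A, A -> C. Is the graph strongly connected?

No

There is no directed path from B to D, so the graph is not strongly connected.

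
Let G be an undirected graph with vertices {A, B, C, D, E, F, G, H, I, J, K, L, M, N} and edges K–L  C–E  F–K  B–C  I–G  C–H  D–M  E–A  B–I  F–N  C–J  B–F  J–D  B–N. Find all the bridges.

A-E, B-C, B-I, C-E, C-H, C-J, D-J, D-M, F-K, G-I, K-L

The edges on the cycle B-F-N-B are not bridges since each lies on that cycle.
But removing G–I disconnects G from I; removing E–A disconnects E from A; removing B–I disconnects B from I; removing D–J disconnects D from J — these are bridges.
In total 11 edges are bridges.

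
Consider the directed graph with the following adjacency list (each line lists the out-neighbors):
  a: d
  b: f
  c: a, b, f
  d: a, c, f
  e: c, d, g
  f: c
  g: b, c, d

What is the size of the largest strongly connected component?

{a, b, c, d, f} are all mutually reachable — one SCC of size 5.
{e} is an SCC by itself.
{g} is an SCC by itself.
The largest has 5 vertices.

5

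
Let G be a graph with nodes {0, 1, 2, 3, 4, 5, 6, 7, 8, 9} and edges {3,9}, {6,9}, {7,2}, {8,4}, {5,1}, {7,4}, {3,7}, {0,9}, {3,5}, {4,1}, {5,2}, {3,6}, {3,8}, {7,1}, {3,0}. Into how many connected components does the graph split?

1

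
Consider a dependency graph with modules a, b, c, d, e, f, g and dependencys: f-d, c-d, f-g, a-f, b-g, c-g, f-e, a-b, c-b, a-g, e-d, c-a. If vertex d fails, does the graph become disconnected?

No

Deleting d leaves 1 component (was 1) (its neighbors c, e, f remain connected to each other), so d is not a cut vertex.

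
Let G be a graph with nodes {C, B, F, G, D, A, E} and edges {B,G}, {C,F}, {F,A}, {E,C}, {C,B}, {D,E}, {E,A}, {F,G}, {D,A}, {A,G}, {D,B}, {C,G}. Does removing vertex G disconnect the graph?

No

Deleting G leaves 1 component (was 1) (its neighbors A, B, C, F remain connected to each other), so G is not a cut vertex.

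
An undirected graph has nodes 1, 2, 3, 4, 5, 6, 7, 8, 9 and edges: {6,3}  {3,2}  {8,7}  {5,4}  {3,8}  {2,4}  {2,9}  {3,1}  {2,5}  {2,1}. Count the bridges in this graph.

The edges on the cycle 2-5-4-2 are not bridges since each lies on that cycle.
But removing 7 - 8 disconnects 7 from 8; removing 3 - 6 disconnects 3 from 6; removing 2 - 9 disconnects 2 from 9; removing 3 - 8 disconnects 3 from 8 — these are bridges.
That makes 4 bridges.

4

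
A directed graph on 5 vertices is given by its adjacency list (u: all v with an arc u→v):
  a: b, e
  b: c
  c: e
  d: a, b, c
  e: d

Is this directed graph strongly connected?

Yes

From c we can reach every vertex (a, b, c, d, e), and every vertex can reach c (a, b, c, d, e). So the whole graph is one strongly connected component.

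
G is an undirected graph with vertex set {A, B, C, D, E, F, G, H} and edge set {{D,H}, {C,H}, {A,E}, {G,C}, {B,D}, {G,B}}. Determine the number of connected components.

3

F is isolated — a component by itself.
Starting from A we can reach A, E. That is one component of size 2.
Starting from B we can reach B, C, D, G, H. That is one component of size 5.
Total: 3 components.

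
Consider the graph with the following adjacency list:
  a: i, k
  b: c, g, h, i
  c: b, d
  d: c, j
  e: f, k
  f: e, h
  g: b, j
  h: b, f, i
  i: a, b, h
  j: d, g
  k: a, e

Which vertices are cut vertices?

b

Removing b increases the component count from 1 to 2, so b is a cut vertex.
By contrast removing e leaves 1 component; it is not a cut vertex. No other vertex is a cut vertex either.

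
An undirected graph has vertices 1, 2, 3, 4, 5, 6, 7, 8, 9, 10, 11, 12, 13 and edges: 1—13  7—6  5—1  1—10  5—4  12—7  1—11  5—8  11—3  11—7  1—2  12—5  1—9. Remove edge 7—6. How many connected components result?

2

Before removal there is 1 component.
7—6 is a bridge — removing it separates 7's side from 6's side.
After removal: 2 components.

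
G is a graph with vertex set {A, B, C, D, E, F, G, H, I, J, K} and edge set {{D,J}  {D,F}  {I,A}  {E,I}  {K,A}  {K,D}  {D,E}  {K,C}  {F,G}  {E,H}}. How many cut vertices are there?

Removing D increases the component count from 2 to 4, so D is a cut vertex.
Removing E increases the component count from 2 to 3, so E is a cut vertex.
Removing F increases the component count from 2 to 3, so F is a cut vertex.
Likewise K is a cut vertex.
By contrast removing C leaves 2 components; it is not a cut vertex. No other vertex is a cut vertex either.

4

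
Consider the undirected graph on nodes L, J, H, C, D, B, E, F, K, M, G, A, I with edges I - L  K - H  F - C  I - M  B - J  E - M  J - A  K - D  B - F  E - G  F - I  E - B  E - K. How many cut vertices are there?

Removing B increases the component count from 1 to 2, so B is a cut vertex.
Removing E increases the component count from 1 to 3, so E is a cut vertex.
Removing F increases the component count from 1 to 2, so F is a cut vertex.
Likewise I, J, K are cut vertices.
By contrast removing H leaves 1 component; it is not a cut vertex. No other vertex is a cut vertex either.

6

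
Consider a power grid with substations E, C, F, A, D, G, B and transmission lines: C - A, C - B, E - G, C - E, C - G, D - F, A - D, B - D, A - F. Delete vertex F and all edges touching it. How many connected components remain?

With F gone, the remaining components are: {A, B, C, D, E, G}.
That is 1 component.

1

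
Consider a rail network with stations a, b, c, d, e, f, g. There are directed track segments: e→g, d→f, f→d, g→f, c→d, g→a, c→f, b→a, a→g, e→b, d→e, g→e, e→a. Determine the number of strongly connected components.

2

{a, b, d, e, f, g} are all mutually reachable — one SCC of size 6.
{c} is an SCC by itself.
That gives 2 strongly connected components.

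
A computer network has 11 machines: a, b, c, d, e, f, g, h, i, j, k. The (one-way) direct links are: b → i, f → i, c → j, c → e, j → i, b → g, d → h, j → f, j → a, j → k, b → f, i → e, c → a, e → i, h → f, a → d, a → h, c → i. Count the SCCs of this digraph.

10

{e, i} are all mutually reachable — one SCC of size 2.
{a} is an SCC by itself.
{c} is an SCC by itself.
{d} is an SCC by itself.
{h} is an SCC by itself.
(and 5 more singleton SCCs)
That gives 10 strongly connected components.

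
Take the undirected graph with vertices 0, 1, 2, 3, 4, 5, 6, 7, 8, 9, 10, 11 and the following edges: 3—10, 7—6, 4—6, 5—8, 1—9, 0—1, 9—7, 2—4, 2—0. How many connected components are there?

4

11 is isolated — a component by itself.
Starting from 5 we can reach 5, 8. That is one component of size 2.
Starting from 3 we can reach 3, 10. That is one component of size 2.
Starting from 0 we can reach 0, 1, 2, 4, 6, 7, 9. That is one component of size 7.
Total: 4 components.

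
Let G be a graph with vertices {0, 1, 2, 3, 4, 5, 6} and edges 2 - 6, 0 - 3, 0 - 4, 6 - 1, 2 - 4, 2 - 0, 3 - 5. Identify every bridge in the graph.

0-3, 1-6, 2-6, 3-5

The edges on the cycle 2-0-4-2 are not bridges since each lies on that cycle.
But removing 0 - 3 disconnects 0 from 3; removing 3 - 5 disconnects 3 from 5; removing 6 - 1 disconnects 6 from 1; removing 2 - 6 disconnects 2 from 6 — these are bridges.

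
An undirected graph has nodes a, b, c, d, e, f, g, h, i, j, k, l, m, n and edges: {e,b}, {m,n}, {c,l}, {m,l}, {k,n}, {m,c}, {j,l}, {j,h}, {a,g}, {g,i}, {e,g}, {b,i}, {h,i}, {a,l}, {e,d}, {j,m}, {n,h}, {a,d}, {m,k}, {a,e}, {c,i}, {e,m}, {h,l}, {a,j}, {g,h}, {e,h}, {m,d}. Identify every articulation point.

Removing d, for instance, still leaves 2 components. No single vertex removal increases the component count — the graph has no articulation points.

none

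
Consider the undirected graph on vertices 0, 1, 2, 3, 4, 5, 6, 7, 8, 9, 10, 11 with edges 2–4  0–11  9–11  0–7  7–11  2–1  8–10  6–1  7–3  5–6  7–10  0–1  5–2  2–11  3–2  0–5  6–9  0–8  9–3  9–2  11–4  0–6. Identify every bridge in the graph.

The edges on the cycle 0-5-6-9-3-7-0 are not bridges since each lies on that cycle.
Every edge lies on some cycle, so there are no bridges.

none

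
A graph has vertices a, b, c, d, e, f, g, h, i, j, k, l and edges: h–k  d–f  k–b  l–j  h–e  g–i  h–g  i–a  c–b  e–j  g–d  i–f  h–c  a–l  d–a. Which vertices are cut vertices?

Removing h increases the component count from 1 to 2, so h is a cut vertex.
By contrast removing j leaves 1 component; it is not a cut vertex. No other vertex is a cut vertex either.

h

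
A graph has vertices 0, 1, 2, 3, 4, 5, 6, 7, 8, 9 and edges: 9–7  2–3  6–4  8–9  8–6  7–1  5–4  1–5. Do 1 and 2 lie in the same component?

The component containing 1 is {1, 4, 5, 6, 7, 8, 9}, and 2 is not in it.

No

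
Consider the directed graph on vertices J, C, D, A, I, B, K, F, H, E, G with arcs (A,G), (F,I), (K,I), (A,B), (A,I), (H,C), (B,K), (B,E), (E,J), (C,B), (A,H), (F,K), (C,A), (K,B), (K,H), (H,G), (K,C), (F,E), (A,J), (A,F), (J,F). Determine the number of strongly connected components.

4

{A, B, C, E, F, H, J, K} are all mutually reachable — one SCC of size 8.
{G} is an SCC by itself.
{I} is an SCC by itself.
{D} is an SCC by itself.
That gives 4 strongly connected components.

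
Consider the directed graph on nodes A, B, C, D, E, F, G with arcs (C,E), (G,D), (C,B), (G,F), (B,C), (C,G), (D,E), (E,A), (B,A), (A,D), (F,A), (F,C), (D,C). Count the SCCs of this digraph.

{A, B, C, D, E, F, G} are all mutually reachable — one SCC of size 7.
That gives 1 strongly connected component.

1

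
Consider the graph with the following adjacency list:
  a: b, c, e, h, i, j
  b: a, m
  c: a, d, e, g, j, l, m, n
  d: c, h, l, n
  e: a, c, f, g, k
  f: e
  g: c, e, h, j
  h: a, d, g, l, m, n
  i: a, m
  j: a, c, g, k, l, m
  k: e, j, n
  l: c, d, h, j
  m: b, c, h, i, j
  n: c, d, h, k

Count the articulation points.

1

Removing e increases the component count from 1 to 2, so e is a cut vertex.
By contrast removing c leaves 1 component; it is not a cut vertex. No other vertex is a cut vertex either.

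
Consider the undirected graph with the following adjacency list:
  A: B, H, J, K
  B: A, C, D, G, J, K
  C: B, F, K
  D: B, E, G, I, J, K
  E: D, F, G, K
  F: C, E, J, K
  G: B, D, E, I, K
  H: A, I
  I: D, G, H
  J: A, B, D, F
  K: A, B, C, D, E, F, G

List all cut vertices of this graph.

none

Removing F, for instance, still leaves 1 component. No single vertex removal increases the component count — the graph has no articulation points.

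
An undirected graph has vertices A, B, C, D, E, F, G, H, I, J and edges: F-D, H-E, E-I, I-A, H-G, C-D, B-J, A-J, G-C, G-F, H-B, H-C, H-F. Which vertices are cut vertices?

Removing H increases the component count from 1 to 2, so H is a cut vertex.
By contrast removing I leaves 1 component; it is not a cut vertex. No other vertex is a cut vertex either.

H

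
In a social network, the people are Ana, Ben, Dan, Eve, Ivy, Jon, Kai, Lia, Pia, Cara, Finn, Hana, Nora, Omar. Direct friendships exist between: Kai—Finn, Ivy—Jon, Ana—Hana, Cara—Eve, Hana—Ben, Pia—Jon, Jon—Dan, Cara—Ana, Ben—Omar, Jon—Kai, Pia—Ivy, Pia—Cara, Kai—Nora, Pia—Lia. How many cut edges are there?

11

The edges on the cycle Pia-Ivy-Jon-Pia are not bridges since each lies on that cycle.
But removing Cara—Ana disconnects Cara from Ana; removing Finn—Kai disconnects Finn from Kai; removing Cara—Eve disconnects Cara from Eve; removing Jon—Kai disconnects Jon from Kai — these are bridges.
In total 11 edges are bridges.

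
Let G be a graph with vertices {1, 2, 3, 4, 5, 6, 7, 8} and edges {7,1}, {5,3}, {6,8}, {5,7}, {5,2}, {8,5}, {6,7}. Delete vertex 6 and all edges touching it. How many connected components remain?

With 6 gone, the remaining components are: {4}; {1, 2, 3, 5, 7, 8}.
That is 2 components.

2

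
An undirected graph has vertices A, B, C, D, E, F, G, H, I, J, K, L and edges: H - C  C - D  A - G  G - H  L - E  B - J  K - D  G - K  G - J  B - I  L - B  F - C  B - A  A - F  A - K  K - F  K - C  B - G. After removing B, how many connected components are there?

3

With B gone, the remaining components are: {I}; {E, L}; {A, C, D, F, G, H, J, K}.
That is 3 components.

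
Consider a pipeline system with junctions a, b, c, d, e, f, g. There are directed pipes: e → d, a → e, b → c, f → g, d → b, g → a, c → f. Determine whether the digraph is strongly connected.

Yes

From e we can reach every vertex (a, b, c, d, e, f, g), and every vertex can reach e (a, b, c, d, e, f, g). So the whole graph is one strongly connected component.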